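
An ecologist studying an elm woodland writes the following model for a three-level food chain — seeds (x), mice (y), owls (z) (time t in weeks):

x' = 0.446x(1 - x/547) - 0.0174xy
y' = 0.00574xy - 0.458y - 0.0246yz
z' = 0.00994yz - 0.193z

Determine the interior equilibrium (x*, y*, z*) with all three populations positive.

From dz/dt = 0: 0.00994y* = 0.193, so y* = 19.4.
From dx/dt = 0: 0.446(1 - x*/547) = 0.0174·19.4, giving x* = 547·(1 - 0.758) = 133.
From dy/dt = 0: 0.00574·133 - 0.458 = 0.0246z*, so z* = 0.303/0.0246 = 12.3.

x* ≈ 133, y* ≈ 19.4, z* ≈ 12.3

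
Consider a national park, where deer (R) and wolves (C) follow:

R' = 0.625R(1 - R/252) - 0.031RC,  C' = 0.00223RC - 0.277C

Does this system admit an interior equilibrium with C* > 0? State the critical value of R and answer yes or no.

The predator equation gives dC/dt > 0 only when R > 0.277/0.00223 = 124.
Without the predator, R → K = 252. Since 252 > 124, the predator can invade and persist.

Threshold R = 124; K > 124, so yes, the predator persists.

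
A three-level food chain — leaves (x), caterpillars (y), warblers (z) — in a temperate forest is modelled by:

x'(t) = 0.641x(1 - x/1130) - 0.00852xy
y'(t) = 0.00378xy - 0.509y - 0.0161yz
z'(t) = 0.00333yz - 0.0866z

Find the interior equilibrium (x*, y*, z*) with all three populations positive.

x* ≈ 739, y* ≈ 26, z* ≈ 142

From dz/dt = 0: 0.00333y* = 0.0866, so y* = 26.
From dx/dt = 0: 0.641(1 - x*/1130) = 0.00852·26, giving x* = 1130·(1 - 0.346) = 739.
From dy/dt = 0: 0.00378·739 - 0.509 = 0.0161z*, so z* = 2.29/0.0161 = 142.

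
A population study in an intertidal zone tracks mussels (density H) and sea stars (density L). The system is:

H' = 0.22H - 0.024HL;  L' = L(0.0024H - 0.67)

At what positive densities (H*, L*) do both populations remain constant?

Set dL/dt = 0 with L > 0: 0.0024H - 0.67 = 0, so H* = 0.67/0.0024 = 279.
Set dH/dt = 0 with H > 0: 0.22 - 0.024L = 0, so L* = 0.22/0.024 = 9.17.

H* ≈ 279, L* ≈ 9.17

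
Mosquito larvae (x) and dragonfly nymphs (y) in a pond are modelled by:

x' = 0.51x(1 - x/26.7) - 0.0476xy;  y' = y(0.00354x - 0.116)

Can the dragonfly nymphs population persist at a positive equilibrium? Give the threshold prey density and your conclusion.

Threshold x = 32.8; K < 32.8, so no, the predator goes extinct.

The predator equation gives dy/dt > 0 only when x > 0.116/0.00354 = 32.8.
Without the predator, x → K = 26.7. Since 26.7 < 32.8, the predator cannot invade.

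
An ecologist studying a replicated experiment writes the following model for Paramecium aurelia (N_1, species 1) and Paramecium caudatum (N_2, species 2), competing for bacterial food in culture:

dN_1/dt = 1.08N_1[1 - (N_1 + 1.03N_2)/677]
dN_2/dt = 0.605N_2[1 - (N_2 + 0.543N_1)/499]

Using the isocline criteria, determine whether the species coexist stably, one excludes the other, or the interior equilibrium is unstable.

Compare the nullcline intercepts: K1/α12 = 677/1.03 = 657 > K2 = 499; K2/α21 = 499/0.543 = 919 > K1 = 677.
Since both inequalities hold, each species can invade when rare, so the interior equilibrium is stable.

stable coexistence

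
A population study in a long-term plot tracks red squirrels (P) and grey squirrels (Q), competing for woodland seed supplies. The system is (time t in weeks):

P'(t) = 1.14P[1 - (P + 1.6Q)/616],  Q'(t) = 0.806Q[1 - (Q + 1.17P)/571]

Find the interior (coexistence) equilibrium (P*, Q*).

Setting both brackets to zero gives the nullclines P + 1.6Q = 616 and 1.17P + Q = 571.
Substituting Q = 571 - 1.17P into the first: P(1 - 1.6·1.17) = 616 - 1.6·571.
So P* = -298/-0.872 = 341, and then Q* = 571 - 1.17·341 = 172.

P* ≈ 341, Q* ≈ 172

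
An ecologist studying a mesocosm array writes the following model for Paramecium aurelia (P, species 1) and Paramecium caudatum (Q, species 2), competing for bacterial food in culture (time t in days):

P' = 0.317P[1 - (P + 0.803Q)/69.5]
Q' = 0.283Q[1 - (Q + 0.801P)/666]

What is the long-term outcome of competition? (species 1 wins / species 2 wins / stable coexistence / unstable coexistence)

species 2 excludes species 1

Compare the nullcline intercepts: K1/α12 = 69.5/0.803 = 86.6 < K2 = 666; K2/α21 = 666/0.801 = 831 > K1 = 69.5.
Since the inequalities point opposite ways, species 2 can invade but species 1 cannot.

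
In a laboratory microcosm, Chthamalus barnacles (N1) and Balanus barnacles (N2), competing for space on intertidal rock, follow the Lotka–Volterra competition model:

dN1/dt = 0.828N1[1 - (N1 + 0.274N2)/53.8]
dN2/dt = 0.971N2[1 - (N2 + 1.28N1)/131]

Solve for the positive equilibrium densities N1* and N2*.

N1* ≈ 27.6, N2* ≈ 95.7

Setting both brackets to zero gives the nullclines N1 + 0.274N2 = 53.8 and 1.28N1 + N2 = 131.
Substituting N2 = 131 - 1.28N1 into the first: N1(1 - 0.274·1.28) = 53.8 - 0.274·131.
So N1* = 17.9/0.649 = 27.6, and then N2* = 131 - 1.28·27.6 = 95.7.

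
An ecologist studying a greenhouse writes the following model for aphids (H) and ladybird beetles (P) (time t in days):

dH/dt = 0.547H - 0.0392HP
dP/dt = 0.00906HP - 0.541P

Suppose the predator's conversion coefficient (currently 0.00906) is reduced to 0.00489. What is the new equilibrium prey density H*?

At the interior fixed point, setting dP/dt = 0 with P > 0 fixes H* = (predator death rate)/(HP coefficient) — independent of the other coefficients.
With the change, H* = 0.541/0.00489 = 111; it rises from 59.7.

H* ≈ 111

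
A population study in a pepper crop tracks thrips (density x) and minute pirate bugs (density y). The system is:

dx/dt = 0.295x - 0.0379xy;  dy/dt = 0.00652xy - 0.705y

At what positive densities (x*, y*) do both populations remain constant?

x* ≈ 108, y* ≈ 7.78

Set dy/dt = 0 with y > 0: 0.00652x - 0.705 = 0, so x* = 0.705/0.00652 = 108.
Set dx/dt = 0 with x > 0: 0.295 - 0.0379y = 0, so y* = 0.295/0.0379 = 7.78.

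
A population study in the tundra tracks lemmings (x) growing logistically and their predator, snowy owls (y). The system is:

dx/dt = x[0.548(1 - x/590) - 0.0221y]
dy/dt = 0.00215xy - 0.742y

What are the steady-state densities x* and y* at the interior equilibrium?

x* ≈ 345, y* ≈ 10.3

From dy/dt = 0 with y > 0: 0.00215x* = 0.742, so x* = 345.
Substitute into dx/dt = 0: 0.548(1 - 345/590) = 0.0221y*.
The bracket is 0.415, giving y* = 0.227/0.0221 = 10.3.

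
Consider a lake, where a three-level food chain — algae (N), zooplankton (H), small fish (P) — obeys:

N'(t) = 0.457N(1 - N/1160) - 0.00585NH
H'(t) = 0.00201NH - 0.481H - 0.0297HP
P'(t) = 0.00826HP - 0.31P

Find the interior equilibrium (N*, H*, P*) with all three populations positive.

N* ≈ 603, H* ≈ 37.5, P* ≈ 24.6

From dP/dt = 0: 0.00826H* = 0.31, so H* = 37.5.
From dN/dt = 0: 0.457(1 - N*/1160) = 0.00585·37.5, giving N* = 1160·(1 - 0.48) = 603.
From dH/dt = 0: 0.00201·603 - 0.481 = 0.0297P*, so P* = 0.73/0.0297 = 24.6.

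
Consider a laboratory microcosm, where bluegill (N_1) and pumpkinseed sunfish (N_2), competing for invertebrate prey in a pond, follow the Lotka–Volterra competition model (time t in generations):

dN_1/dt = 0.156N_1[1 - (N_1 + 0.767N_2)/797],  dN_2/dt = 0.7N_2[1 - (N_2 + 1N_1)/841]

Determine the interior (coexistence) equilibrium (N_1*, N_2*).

Setting both brackets to zero gives the nullclines N_1 + 0.767N_2 = 797 and 1N_1 + N_2 = 841.
Substituting N_2 = 841 - 1N_1 into the first: N_1(1 - 0.767·1) = 797 - 0.767·841.
So N_1* = 152/0.233 = 652, and then N_2* = 841 - 1·652 = 189.

N_1* ≈ 652, N_2* ≈ 189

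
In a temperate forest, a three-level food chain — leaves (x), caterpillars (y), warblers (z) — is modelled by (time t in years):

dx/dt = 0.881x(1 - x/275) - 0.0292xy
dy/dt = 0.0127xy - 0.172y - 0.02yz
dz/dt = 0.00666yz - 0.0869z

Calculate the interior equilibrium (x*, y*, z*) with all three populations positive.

x* ≈ 156, y* ≈ 13, z* ≈ 90.5

From dz/dt = 0: 0.00666y* = 0.0869, so y* = 13.
From dx/dt = 0: 0.881(1 - x*/275) = 0.0292·13, giving x* = 275·(1 - 0.432) = 156.
From dy/dt = 0: 0.0127·156 - 0.172 = 0.02z*, so z* = 1.81/0.02 = 90.5.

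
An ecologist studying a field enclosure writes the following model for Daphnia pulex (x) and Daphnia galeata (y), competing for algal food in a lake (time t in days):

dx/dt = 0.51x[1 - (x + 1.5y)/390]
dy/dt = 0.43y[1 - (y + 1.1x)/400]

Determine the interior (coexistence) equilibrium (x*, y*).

x* ≈ 323, y* ≈ 44.6

Setting both brackets to zero gives the nullclines x + 1.5y = 390 and 1.1x + y = 400.
Substituting y = 400 - 1.1x into the first: x(1 - 1.5·1.1) = 390 - 1.5·400.
So x* = -210/-0.65 = 323, and then y* = 400 - 1.1·323 = 44.6.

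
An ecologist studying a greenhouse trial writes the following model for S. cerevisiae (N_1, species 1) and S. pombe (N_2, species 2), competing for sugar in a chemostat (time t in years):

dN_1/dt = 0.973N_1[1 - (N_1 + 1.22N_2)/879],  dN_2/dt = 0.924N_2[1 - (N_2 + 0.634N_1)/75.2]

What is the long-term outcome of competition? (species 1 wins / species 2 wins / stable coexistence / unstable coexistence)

Compare the nullcline intercepts: K1/α12 = 879/1.22 = 720 > K2 = 75.2; K2/α21 = 75.2/0.634 = 119 < K1 = 879.
Since the inequalities point opposite ways, species 1 can invade but species 2 cannot.

species 1 excludes species 2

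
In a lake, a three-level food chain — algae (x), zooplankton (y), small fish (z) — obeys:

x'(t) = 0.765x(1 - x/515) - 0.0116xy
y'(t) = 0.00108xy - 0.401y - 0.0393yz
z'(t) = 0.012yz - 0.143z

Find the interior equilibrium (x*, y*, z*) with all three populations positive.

From dz/dt = 0: 0.012y* = 0.143, so y* = 11.9.
From dx/dt = 0: 0.765(1 - x*/515) = 0.0116·11.9, giving x* = 515·(1 - 0.181) = 422.
From dy/dt = 0: 0.00108·422 - 0.401 = 0.0393z*, so z* = 0.0547/0.0393 = 1.39.

x* ≈ 422, y* ≈ 11.9, z* ≈ 1.39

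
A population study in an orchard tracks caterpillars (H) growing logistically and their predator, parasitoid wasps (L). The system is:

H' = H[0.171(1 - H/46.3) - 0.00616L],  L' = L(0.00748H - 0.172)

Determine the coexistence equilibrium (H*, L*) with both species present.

H* ≈ 23, L* ≈ 14

From dL/dt = 0 with L > 0: 0.00748H* = 0.172, so H* = 23.
Substitute into dH/dt = 0: 0.171(1 - 23/46.3) = 0.00616L*.
The bracket is 0.503, giving L* = 0.0861/0.00616 = 14.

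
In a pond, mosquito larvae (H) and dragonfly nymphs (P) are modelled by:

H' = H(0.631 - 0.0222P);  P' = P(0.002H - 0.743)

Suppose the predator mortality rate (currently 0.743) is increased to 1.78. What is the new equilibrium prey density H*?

At the interior fixed point, setting dP/dt = 0 with P > 0 fixes H* = (predator death rate)/(HP coefficient) — independent of the other coefficients.
With the change, H* = 1.78/0.002 = 890; it rises from 372.

H* ≈ 890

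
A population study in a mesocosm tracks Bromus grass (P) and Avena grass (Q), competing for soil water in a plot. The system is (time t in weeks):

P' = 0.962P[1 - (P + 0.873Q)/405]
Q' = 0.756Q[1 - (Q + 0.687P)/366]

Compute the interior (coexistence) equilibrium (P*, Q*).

Setting both brackets to zero gives the nullclines P + 0.873Q = 405 and 0.687P + Q = 366.
Substituting Q = 366 - 0.687P into the first: P(1 - 0.873·0.687) = 405 - 0.873·366.
So P* = 85.5/0.4 = 214, and then Q* = 366 - 0.687·214 = 219.

P* ≈ 214, Q* ≈ 219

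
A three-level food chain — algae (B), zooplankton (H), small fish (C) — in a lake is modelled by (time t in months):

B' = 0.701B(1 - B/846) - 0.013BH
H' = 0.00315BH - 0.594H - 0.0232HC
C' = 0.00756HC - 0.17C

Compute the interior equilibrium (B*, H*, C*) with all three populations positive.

B* ≈ 493, H* ≈ 22.5, C* ≈ 41.4

From dC/dt = 0: 0.00756H* = 0.17, so H* = 22.5.
From dB/dt = 0: 0.701(1 - B*/846) = 0.013·22.5, giving B* = 846·(1 - 0.417) = 493.
From dH/dt = 0: 0.00315·493 - 0.594 = 0.0232C*, so C* = 0.96/0.0232 = 41.4.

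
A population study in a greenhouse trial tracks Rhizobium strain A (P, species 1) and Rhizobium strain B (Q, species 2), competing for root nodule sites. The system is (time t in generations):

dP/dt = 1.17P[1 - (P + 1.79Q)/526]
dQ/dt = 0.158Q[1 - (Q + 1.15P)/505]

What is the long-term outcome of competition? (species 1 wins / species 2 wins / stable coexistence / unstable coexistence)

unstable coexistence (outcome depends on initial conditions)

Compare the nullcline intercepts: K1/α12 = 526/1.79 = 294 < K2 = 505; K2/α21 = 505/1.15 = 439 < K1 = 526.
Since both are reversed, neither can invade when rare; the interior point is a saddle.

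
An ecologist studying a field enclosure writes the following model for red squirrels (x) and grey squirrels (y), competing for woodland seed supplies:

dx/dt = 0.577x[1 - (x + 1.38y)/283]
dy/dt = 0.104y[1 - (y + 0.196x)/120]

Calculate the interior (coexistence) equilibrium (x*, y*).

Setting both brackets to zero gives the nullclines x + 1.38y = 283 and 0.196x + y = 120.
Substituting y = 120 - 0.196x into the first: x(1 - 1.38·0.196) = 283 - 1.38·120.
So x* = 117/0.73 = 161, and then y* = 120 - 0.196·161 = 88.5.

x* ≈ 161, y* ≈ 88.5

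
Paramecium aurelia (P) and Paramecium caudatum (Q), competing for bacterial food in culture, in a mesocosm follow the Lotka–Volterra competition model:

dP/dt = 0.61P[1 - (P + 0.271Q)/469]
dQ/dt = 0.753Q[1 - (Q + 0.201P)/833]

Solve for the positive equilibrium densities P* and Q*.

Setting both brackets to zero gives the nullclines P + 0.271Q = 469 and 0.201P + Q = 833.
Substituting Q = 833 - 0.201P into the first: P(1 - 0.271·0.201) = 469 - 0.271·833.
So P* = 243/0.946 = 257, and then Q* = 833 - 0.201·257 = 781.

P* ≈ 257, Q* ≈ 781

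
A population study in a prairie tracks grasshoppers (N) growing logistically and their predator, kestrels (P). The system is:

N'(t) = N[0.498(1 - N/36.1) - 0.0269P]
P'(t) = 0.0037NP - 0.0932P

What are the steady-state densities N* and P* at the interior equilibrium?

From dP/dt = 0 with P > 0: 0.0037N* = 0.0932, so N* = 25.2.
Substitute into dN/dt = 0: 0.498(1 - 25.2/36.1) = 0.0269P*.
The bracket is 0.302, giving P* = 0.151/0.0269 = 5.6.

N* ≈ 25.2, P* ≈ 5.6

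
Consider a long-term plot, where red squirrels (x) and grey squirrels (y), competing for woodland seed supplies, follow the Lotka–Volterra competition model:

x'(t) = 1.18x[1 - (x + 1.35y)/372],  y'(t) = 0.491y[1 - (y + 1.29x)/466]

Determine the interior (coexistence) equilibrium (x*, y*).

x* ≈ 347, y* ≈ 18.7

Setting both brackets to zero gives the nullclines x + 1.35y = 372 and 1.29x + y = 466.
Substituting y = 466 - 1.29x into the first: x(1 - 1.35·1.29) = 372 - 1.35·466.
So x* = -257/-0.742 = 347, and then y* = 466 - 1.29·347 = 18.7.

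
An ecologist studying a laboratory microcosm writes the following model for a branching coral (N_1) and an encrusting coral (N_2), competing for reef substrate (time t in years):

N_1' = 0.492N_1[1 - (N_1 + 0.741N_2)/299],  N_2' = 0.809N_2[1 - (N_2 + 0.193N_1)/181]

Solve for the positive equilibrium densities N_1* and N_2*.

Setting both brackets to zero gives the nullclines N_1 + 0.741N_2 = 299 and 0.193N_1 + N_2 = 181.
Substituting N_2 = 181 - 0.193N_1 into the first: N_1(1 - 0.741·0.193) = 299 - 0.741·181.
So N_1* = 165/0.857 = 192, and then N_2* = 181 - 0.193·192 = 144.

N_1* ≈ 192, N_2* ≈ 144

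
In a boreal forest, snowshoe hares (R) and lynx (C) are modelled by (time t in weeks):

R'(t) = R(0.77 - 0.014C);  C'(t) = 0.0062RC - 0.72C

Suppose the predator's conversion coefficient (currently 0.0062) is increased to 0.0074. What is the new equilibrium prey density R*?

R* ≈ 97.3

At the interior fixed point, setting dC/dt = 0 with C > 0 fixes R* = (predator death rate)/(RC coefficient) — independent of the other coefficients.
With the change, R* = 0.72/0.0074 = 97.3; it falls from 116.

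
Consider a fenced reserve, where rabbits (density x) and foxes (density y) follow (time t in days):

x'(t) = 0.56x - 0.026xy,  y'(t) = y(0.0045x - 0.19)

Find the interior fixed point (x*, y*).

x* ≈ 42.2, y* ≈ 21.5

Set dy/dt = 0 with y > 0: 0.0045x - 0.19 = 0, so x* = 0.19/0.0045 = 42.2.
Set dx/dt = 0 with x > 0: 0.56 - 0.026y = 0, so y* = 0.56/0.026 = 21.5.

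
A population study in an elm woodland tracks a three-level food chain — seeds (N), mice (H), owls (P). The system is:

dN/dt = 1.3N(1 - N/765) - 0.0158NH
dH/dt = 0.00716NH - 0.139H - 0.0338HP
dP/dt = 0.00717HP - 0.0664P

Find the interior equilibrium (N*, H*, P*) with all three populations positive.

From dP/dt = 0: 0.00717H* = 0.0664, so H* = 9.26.
From dN/dt = 0: 1.3(1 - N*/765) = 0.0158·9.26, giving N* = 765·(1 - 0.113) = 679.
From dH/dt = 0: 0.00716·679 - 0.139 = 0.0338P*, so P* = 4.72/0.0338 = 140.

N* ≈ 679, H* ≈ 9.26, P* ≈ 140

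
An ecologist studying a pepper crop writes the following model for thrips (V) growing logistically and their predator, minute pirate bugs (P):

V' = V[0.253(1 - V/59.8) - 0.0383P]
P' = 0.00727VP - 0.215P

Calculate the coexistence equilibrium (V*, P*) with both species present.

V* ≈ 29.6, P* ≈ 3.34

From dP/dt = 0 with P > 0: 0.00727V* = 0.215, so V* = 29.6.
Substitute into dV/dt = 0: 0.253(1 - 29.6/59.8) = 0.0383P*.
The bracket is 0.505, giving P* = 0.128/0.0383 = 3.34.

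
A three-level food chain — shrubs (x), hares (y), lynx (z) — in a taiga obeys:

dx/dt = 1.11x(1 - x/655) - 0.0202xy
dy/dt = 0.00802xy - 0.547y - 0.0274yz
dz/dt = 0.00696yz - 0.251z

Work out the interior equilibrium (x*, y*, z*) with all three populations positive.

x* ≈ 225, y* ≈ 36.1, z* ≈ 45.9

From dz/dt = 0: 0.00696y* = 0.251, so y* = 36.1.
From dx/dt = 0: 1.11(1 - x*/655) = 0.0202·36.1, giving x* = 655·(1 - 0.656) = 225.
From dy/dt = 0: 0.00802·225 - 0.547 = 0.0274z*, so z* = 1.26/0.0274 = 45.9.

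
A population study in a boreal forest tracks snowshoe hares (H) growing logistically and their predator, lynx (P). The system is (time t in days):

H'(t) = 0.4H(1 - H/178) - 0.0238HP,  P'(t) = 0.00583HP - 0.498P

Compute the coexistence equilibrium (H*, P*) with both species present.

H* ≈ 85.4, P* ≈ 8.74

From dP/dt = 0 with P > 0: 0.00583H* = 0.498, so H* = 85.4.
Substitute into dH/dt = 0: 0.4(1 - 85.4/178) = 0.0238P*.
The bracket is 0.52, giving P* = 0.208/0.0238 = 8.74.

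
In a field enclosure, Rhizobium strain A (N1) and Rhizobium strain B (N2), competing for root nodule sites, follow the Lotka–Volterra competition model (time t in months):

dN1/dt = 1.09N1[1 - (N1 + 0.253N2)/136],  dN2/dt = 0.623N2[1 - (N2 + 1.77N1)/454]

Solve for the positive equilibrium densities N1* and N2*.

N1* ≈ 38.3, N2* ≈ 386

Setting both brackets to zero gives the nullclines N1 + 0.253N2 = 136 and 1.77N1 + N2 = 454.
Substituting N2 = 454 - 1.77N1 into the first: N1(1 - 0.253·1.77) = 136 - 0.253·454.
So N1* = 21.1/0.552 = 38.3, and then N2* = 454 - 1.77·38.3 = 386.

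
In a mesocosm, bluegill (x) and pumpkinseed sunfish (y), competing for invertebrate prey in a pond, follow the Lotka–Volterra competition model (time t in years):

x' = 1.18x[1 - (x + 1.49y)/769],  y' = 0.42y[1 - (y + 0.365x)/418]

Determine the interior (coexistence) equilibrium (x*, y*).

x* ≈ 320, y* ≈ 301

Setting both brackets to zero gives the nullclines x + 1.49y = 769 and 0.365x + y = 418.
Substituting y = 418 - 0.365x into the first: x(1 - 1.49·0.365) = 769 - 1.49·418.
So x* = 146/0.456 = 320, and then y* = 418 - 0.365·320 = 301.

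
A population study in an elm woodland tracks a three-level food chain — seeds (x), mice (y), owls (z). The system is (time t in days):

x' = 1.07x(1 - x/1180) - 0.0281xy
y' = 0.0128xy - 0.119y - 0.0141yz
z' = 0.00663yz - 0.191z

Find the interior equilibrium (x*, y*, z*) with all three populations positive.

From dz/dt = 0: 0.00663y* = 0.191, so y* = 28.8.
From dx/dt = 0: 1.07(1 - x*/1180) = 0.0281·28.8, giving x* = 1180·(1 - 0.757) = 287.
From dy/dt = 0: 0.0128·287 - 0.119 = 0.0141z*, so z* = 3.56/0.0141 = 252.

x* ≈ 287, y* ≈ 28.8, z* ≈ 252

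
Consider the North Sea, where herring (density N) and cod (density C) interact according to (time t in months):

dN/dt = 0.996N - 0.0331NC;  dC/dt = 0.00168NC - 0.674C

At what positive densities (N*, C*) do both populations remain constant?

N* ≈ 401, C* ≈ 30.1

Set dC/dt = 0 with C > 0: 0.00168N - 0.674 = 0, so N* = 0.674/0.00168 = 401.
Set dN/dt = 0 with N > 0: 0.996 - 0.0331C = 0, so C* = 0.996/0.0331 = 30.1.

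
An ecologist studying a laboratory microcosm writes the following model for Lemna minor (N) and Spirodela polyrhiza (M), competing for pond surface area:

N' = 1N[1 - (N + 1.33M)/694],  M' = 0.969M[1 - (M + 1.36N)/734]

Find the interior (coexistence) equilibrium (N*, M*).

Setting both brackets to zero gives the nullclines N + 1.33M = 694 and 1.36N + M = 734.
Substituting M = 734 - 1.36N into the first: N(1 - 1.33·1.36) = 694 - 1.33·734.
So N* = -282/-0.809 = 349, and then M* = 734 - 1.36·349 = 259.

N* ≈ 349, M* ≈ 259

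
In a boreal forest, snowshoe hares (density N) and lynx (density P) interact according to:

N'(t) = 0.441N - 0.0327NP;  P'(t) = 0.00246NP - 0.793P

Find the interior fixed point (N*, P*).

N* ≈ 322, P* ≈ 13.5

Set dP/dt = 0 with P > 0: 0.00246N - 0.793 = 0, so N* = 0.793/0.00246 = 322.
Set dN/dt = 0 with N > 0: 0.441 - 0.0327P = 0, so P* = 0.441/0.0327 = 13.5.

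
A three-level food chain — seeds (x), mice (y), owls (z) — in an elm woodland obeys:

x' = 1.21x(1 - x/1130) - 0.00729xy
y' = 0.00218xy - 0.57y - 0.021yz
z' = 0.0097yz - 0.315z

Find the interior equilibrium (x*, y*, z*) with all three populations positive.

x* ≈ 909, y* ≈ 32.5, z* ≈ 67.2

From dz/dt = 0: 0.0097y* = 0.315, so y* = 32.5.
From dx/dt = 0: 1.21(1 - x*/1130) = 0.00729·32.5, giving x* = 1130·(1 - 0.196) = 909.
From dy/dt = 0: 0.00218·909 - 0.57 = 0.021z*, so z* = 1.41/0.021 = 67.2.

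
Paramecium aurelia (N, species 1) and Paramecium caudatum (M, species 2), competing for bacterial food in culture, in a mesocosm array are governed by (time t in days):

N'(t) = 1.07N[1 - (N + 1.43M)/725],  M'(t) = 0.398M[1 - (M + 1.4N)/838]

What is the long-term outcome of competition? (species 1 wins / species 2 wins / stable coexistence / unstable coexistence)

unstable coexistence (outcome depends on initial conditions)

Compare the nullcline intercepts: K1/α12 = 725/1.43 = 507 < K2 = 838; K2/α21 = 838/1.4 = 599 < K1 = 725.
Since both are reversed, neither can invade when rare; the interior point is a saddle.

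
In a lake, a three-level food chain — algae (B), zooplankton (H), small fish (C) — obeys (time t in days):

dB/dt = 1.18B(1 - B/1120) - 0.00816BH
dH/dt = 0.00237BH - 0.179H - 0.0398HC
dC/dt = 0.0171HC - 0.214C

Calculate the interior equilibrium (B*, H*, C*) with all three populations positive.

From dC/dt = 0: 0.0171H* = 0.214, so H* = 12.5.
From dB/dt = 0: 1.18(1 - B*/1120) = 0.00816·12.5, giving B* = 1120·(1 - 0.0865) = 1020.
From dH/dt = 0: 0.00237·1020 - 0.179 = 0.0398C*, so C* = 2.25/0.0398 = 56.4.

B* ≈ 1020, H* ≈ 12.5, C* ≈ 56.4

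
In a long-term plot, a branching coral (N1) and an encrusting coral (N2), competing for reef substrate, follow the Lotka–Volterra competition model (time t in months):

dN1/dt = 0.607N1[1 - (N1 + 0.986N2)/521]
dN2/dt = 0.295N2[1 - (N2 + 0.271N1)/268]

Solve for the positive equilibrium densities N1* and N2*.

Setting both brackets to zero gives the nullclines N1 + 0.986N2 = 521 and 0.271N1 + N2 = 268.
Substituting N2 = 268 - 0.271N1 into the first: N1(1 - 0.986·0.271) = 521 - 0.986·268.
So N1* = 257/0.733 = 350, and then N2* = 268 - 0.271·350 = 173.

N1* ≈ 350, N2* ≈ 173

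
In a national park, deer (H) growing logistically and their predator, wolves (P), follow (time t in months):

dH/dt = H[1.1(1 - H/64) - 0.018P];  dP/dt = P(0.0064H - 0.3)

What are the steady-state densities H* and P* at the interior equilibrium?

From dP/dt = 0 with P > 0: 0.0064H* = 0.3, so H* = 46.9.
Substitute into dH/dt = 0: 1.1(1 - 46.9/64) = 0.018P*.
The bracket is 0.268, giving P* = 0.294/0.018 = 16.4.

H* ≈ 46.9, P* ≈ 16.4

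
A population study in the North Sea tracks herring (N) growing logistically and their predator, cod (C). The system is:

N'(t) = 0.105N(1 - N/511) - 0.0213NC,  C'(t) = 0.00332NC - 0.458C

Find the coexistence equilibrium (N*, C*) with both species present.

N* ≈ 138, C* ≈ 3.6

From dC/dt = 0 with C > 0: 0.00332N* = 0.458, so N* = 138.
Substitute into dN/dt = 0: 0.105(1 - 138/511) = 0.0213C*.
The bracket is 0.73, giving C* = 0.0767/0.0213 = 3.6.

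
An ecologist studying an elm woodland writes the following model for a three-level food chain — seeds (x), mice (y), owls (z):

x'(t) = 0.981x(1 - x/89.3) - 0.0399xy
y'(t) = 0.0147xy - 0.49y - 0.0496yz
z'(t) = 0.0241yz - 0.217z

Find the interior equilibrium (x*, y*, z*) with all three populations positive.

x* ≈ 56.6, y* ≈ 9, z* ≈ 6.89

From dz/dt = 0: 0.0241y* = 0.217, so y* = 9.
From dx/dt = 0: 0.981(1 - x*/89.3) = 0.0399·9, giving x* = 89.3·(1 - 0.366) = 56.6.
From dy/dt = 0: 0.0147·56.6 - 0.49 = 0.0496z*, so z* = 0.342/0.0496 = 6.89.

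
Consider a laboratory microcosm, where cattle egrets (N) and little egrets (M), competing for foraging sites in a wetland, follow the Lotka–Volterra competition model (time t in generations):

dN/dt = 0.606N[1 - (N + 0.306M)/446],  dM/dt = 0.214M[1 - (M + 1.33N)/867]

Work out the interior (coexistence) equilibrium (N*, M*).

N* ≈ 305, M* ≈ 462

Setting both brackets to zero gives the nullclines N + 0.306M = 446 and 1.33N + M = 867.
Substituting M = 867 - 1.33N into the first: N(1 - 0.306·1.33) = 446 - 0.306·867.
So N* = 181/0.593 = 305, and then M* = 867 - 1.33·305 = 462.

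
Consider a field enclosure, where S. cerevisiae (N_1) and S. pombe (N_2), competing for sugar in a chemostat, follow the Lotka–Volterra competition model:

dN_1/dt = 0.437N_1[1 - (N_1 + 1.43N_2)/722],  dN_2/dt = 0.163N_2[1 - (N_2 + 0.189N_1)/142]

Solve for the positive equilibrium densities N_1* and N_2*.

N_1* ≈ 711, N_2* ≈ 7.59

Setting both brackets to zero gives the nullclines N_1 + 1.43N_2 = 722 and 0.189N_1 + N_2 = 142.
Substituting N_2 = 142 - 0.189N_1 into the first: N_1(1 - 1.43·0.189) = 722 - 1.43·142.
So N_1* = 519/0.73 = 711, and then N_2* = 142 - 0.189·711 = 7.59.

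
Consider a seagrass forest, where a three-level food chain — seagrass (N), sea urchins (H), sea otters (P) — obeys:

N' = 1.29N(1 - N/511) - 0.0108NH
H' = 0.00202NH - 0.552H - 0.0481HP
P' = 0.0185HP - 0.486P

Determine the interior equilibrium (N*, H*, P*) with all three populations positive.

From dP/dt = 0: 0.0185H* = 0.486, so H* = 26.3.
From dN/dt = 0: 1.29(1 - N*/511) = 0.0108·26.3, giving N* = 511·(1 - 0.22) = 399.
From dH/dt = 0: 0.00202·399 - 0.552 = 0.0481P*, so P* = 0.253/0.0481 = 5.26.

N* ≈ 399, H* ≈ 26.3, P* ≈ 5.26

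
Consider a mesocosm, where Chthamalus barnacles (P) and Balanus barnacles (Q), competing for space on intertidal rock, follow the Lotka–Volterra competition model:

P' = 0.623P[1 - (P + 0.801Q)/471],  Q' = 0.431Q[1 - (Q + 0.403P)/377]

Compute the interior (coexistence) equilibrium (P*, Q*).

P* ≈ 250, Q* ≈ 276

Setting both brackets to zero gives the nullclines P + 0.801Q = 471 and 0.403P + Q = 377.
Substituting Q = 377 - 0.403P into the first: P(1 - 0.801·0.403) = 471 - 0.801·377.
So P* = 169/0.677 = 250, and then Q* = 377 - 0.403·250 = 276.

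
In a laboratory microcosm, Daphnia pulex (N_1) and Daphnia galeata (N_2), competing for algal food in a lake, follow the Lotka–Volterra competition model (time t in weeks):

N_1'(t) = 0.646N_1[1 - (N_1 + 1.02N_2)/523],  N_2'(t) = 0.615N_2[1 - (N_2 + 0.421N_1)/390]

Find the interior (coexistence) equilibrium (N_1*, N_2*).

N_1* ≈ 219, N_2* ≈ 298

Setting both brackets to zero gives the nullclines N_1 + 1.02N_2 = 523 and 0.421N_1 + N_2 = 390.
Substituting N_2 = 390 - 0.421N_1 into the first: N_1(1 - 1.02·0.421) = 523 - 1.02·390.
So N_1* = 125/0.571 = 219, and then N_2* = 390 - 0.421·219 = 298.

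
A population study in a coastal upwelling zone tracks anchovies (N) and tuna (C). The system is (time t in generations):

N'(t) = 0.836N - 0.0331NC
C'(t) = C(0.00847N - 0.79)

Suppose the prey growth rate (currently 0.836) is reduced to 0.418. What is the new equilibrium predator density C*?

At the interior fixed point, setting dN/dt = 0 with N > 0 fixes C* = (prey growth rate)/(NC coefficient) — independent of the other coefficients.
With the change, C* = 0.418/0.0331 = 12.6; it falls from 25.3.

C* ≈ 12.6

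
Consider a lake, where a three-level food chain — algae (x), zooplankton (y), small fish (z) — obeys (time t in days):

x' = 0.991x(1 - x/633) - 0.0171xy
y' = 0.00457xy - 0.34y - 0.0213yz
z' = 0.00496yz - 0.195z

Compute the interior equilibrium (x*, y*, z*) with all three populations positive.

From dz/dt = 0: 0.00496y* = 0.195, so y* = 39.3.
From dx/dt = 0: 0.991(1 - x*/633) = 0.0171·39.3, giving x* = 633·(1 - 0.678) = 204.
From dy/dt = 0: 0.00457·204 - 0.34 = 0.0213z*, so z* = 0.59/0.0213 = 27.7.

x* ≈ 204, y* ≈ 39.3, z* ≈ 27.7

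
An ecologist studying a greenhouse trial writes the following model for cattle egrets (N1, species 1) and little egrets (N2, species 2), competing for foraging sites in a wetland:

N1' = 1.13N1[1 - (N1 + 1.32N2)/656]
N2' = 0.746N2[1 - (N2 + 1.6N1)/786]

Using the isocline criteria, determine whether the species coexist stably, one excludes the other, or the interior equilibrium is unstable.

Compare the nullcline intercepts: K1/α12 = 656/1.32 = 497 < K2 = 786; K2/α21 = 786/1.6 = 491 < K1 = 656.
Since both are reversed, neither can invade when rare; the interior point is a saddle.

unstable coexistence (outcome depends on initial conditions)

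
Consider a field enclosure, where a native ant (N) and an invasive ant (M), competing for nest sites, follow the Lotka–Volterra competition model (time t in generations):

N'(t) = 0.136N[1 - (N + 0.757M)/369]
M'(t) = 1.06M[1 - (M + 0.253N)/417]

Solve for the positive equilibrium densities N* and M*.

Setting both brackets to zero gives the nullclines N + 0.757M = 369 and 0.253N + M = 417.
Substituting M = 417 - 0.253N into the first: N(1 - 0.757·0.253) = 369 - 0.757·417.
So N* = 53.3/0.808 = 66, and then M* = 417 - 0.253·66 = 400.

N* ≈ 66, M* ≈ 400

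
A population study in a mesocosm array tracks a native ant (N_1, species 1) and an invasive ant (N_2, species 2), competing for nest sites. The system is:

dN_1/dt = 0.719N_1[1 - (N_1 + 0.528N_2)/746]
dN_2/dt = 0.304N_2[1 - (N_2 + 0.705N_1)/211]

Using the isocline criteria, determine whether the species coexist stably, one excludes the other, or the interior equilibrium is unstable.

species 1 excludes species 2

Compare the nullcline intercepts: K1/α12 = 746/0.528 = 1410 > K2 = 211; K2/α21 = 211/0.705 = 299 < K1 = 746.
Since the inequalities point opposite ways, species 1 can invade but species 2 cannot.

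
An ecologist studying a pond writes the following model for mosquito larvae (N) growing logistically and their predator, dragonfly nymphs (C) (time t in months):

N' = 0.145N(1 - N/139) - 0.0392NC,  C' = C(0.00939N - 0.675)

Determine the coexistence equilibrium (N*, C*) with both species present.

From dC/dt = 0 with C > 0: 0.00939N* = 0.675, so N* = 71.9.
Substitute into dN/dt = 0: 0.145(1 - 71.9/139) = 0.0392C*.
The bracket is 0.483, giving C* = 0.07/0.0392 = 1.79.

N* ≈ 71.9, C* ≈ 1.79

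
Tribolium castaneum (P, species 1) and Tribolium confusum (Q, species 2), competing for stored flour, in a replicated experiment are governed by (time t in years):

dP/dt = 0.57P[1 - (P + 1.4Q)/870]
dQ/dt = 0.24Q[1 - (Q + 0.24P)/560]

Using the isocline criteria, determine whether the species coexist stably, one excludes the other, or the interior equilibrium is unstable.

stable coexistence

Compare the nullcline intercepts: K1/α12 = 870/1.4 = 621 > K2 = 560; K2/α21 = 560/0.24 = 2330 > K1 = 870.
Since both inequalities hold, each species can invade when rare, so the interior equilibrium is stable.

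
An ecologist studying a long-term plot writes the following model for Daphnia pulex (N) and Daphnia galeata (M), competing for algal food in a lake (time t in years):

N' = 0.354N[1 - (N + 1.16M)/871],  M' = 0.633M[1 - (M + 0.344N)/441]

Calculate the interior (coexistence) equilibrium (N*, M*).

N* ≈ 598, M* ≈ 235

Setting both brackets to zero gives the nullclines N + 1.16M = 871 and 0.344N + M = 441.
Substituting M = 441 - 0.344N into the first: N(1 - 1.16·0.344) = 871 - 1.16·441.
So N* = 359/0.601 = 598, and then M* = 441 - 0.344·598 = 235.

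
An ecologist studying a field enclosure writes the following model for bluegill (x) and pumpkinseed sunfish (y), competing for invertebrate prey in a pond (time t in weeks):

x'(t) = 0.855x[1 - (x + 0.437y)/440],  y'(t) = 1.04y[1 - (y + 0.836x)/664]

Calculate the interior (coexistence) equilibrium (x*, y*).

Setting both brackets to zero gives the nullclines x + 0.437y = 440 and 0.836x + y = 664.
Substituting y = 664 - 0.836x into the first: x(1 - 0.437·0.836) = 440 - 0.437·664.
So x* = 150/0.635 = 236, and then y* = 664 - 0.836·236 = 467.

x* ≈ 236, y* ≈ 467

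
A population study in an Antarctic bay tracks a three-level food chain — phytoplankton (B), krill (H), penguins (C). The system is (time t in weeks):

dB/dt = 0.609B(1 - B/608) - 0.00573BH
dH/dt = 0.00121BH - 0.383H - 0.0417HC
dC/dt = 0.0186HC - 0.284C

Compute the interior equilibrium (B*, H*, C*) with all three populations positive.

B* ≈ 521, H* ≈ 15.3, C* ≈ 5.92

From dC/dt = 0: 0.0186H* = 0.284, so H* = 15.3.
From dB/dt = 0: 0.609(1 - B*/608) = 0.00573·15.3, giving B* = 608·(1 - 0.144) = 521.
From dH/dt = 0: 0.00121·521 - 0.383 = 0.0417C*, so C* = 0.247/0.0417 = 5.92.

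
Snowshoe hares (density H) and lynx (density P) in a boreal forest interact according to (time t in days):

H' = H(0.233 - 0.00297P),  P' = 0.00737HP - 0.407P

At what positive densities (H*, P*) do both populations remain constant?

Set dP/dt = 0 with P > 0: 0.00737H - 0.407 = 0, so H* = 0.407/0.00737 = 55.2.
Set dH/dt = 0 with H > 0: 0.233 - 0.00297P = 0, so P* = 0.233/0.00297 = 78.5.

H* ≈ 55.2, P* ≈ 78.5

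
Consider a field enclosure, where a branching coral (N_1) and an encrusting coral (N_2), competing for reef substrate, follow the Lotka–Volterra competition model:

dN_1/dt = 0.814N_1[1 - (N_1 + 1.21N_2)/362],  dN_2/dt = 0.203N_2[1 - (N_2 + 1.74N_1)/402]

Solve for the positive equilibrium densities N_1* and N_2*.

N_1* ≈ 113, N_2* ≈ 206

Setting both brackets to zero gives the nullclines N_1 + 1.21N_2 = 362 and 1.74N_1 + N_2 = 402.
Substituting N_2 = 402 - 1.74N_1 into the first: N_1(1 - 1.21·1.74) = 362 - 1.21·402.
So N_1* = -124/-1.11 = 113, and then N_2* = 402 - 1.74·113 = 206.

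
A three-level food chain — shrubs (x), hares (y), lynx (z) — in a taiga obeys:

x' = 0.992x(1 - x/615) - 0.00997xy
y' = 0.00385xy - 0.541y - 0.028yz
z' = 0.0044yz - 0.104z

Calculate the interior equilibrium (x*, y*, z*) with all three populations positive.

From dz/dt = 0: 0.0044y* = 0.104, so y* = 23.6.
From dx/dt = 0: 0.992(1 - x*/615) = 0.00997·23.6, giving x* = 615·(1 - 0.238) = 469.
From dy/dt = 0: 0.00385·469 - 0.541 = 0.028z*, so z* = 1.26/0.028 = 45.2.

x* ≈ 469, y* ≈ 23.6, z* ≈ 45.2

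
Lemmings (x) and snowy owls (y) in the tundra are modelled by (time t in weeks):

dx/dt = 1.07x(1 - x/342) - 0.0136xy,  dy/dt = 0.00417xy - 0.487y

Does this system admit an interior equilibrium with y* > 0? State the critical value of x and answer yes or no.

The predator equation gives dy/dt > 0 only when x > 0.487/0.00417 = 117.
Without the predator, x → K = 342. Since 342 > 117, the predator can invade and persist.

Threshold x = 117; K > 117, so yes, the predator persists.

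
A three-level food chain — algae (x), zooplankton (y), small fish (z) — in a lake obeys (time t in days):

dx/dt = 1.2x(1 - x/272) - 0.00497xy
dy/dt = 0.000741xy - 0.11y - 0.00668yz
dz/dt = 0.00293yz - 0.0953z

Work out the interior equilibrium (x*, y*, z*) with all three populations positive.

From dz/dt = 0: 0.00293y* = 0.0953, so y* = 32.5.
From dx/dt = 0: 1.2(1 - x*/272) = 0.00497·32.5, giving x* = 272·(1 - 0.135) = 235.
From dy/dt = 0: 0.000741·235 - 0.11 = 0.00668z*, so z* = 0.0644/0.00668 = 9.64.

x* ≈ 235, y* ≈ 32.5, z* ≈ 9.64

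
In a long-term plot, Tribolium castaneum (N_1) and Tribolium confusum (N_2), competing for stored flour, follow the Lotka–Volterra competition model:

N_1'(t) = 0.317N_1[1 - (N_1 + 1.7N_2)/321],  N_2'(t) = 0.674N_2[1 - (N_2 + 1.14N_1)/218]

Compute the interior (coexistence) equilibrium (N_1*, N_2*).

N_1* ≈ 52.9, N_2* ≈ 158

Setting both brackets to zero gives the nullclines N_1 + 1.7N_2 = 321 and 1.14N_1 + N_2 = 218.
Substituting N_2 = 218 - 1.14N_1 into the first: N_1(1 - 1.7·1.14) = 321 - 1.7·218.
So N_1* = -49.6/-0.938 = 52.9, and then N_2* = 218 - 1.14·52.9 = 158.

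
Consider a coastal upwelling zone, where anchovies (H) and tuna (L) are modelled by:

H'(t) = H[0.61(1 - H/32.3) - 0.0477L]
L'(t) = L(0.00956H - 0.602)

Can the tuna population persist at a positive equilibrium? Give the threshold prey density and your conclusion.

The predator equation gives dL/dt > 0 only when H > 0.602/0.00956 = 63.
Without the predator, H → K = 32.3. Since 32.3 < 63, the predator cannot invade.

Threshold H = 63; K < 63, so no, the predator goes extinct.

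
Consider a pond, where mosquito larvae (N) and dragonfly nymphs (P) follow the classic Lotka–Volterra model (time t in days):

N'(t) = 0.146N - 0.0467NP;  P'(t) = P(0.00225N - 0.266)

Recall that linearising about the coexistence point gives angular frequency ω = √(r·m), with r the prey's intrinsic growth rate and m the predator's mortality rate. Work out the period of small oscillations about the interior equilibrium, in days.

Here r = 0.146 and m = 0.266, so r·m = 0.0388.
ω = √0.0388 = 0.197 per day, hence T = 2π/ω ≈ 31.9 days.

T ≈ 31.9 days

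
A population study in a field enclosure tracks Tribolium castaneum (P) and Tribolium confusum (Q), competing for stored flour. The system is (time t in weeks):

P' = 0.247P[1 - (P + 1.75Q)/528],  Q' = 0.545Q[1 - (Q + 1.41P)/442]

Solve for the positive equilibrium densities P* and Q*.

P* ≈ 167, Q* ≈ 206

Setting both brackets to zero gives the nullclines P + 1.75Q = 528 and 1.41P + Q = 442.
Substituting Q = 442 - 1.41P into the first: P(1 - 1.75·1.41) = 528 - 1.75·442.
So P* = -246/-1.47 = 167, and then Q* = 442 - 1.41·167 = 206.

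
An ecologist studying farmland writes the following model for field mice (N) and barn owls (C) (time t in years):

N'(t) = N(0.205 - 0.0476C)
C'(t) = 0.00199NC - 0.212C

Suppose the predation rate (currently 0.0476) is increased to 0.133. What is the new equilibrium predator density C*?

At the interior fixed point, setting dN/dt = 0 with N > 0 fixes C* = (prey growth rate)/(NC coefficient) — independent of the other coefficients.
With the change, C* = 0.205/0.133 = 1.54; it falls from 4.31.

C* ≈ 1.54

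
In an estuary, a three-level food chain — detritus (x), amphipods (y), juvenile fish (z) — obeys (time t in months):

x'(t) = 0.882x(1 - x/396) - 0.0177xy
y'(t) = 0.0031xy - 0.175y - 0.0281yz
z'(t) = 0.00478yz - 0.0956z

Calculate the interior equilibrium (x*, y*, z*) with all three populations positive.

From dz/dt = 0: 0.00478y* = 0.0956, so y* = 20.
From dx/dt = 0: 0.882(1 - x*/396) = 0.0177·20, giving x* = 396·(1 - 0.401) = 237.
From dy/dt = 0: 0.0031·237 - 0.175 = 0.0281z*, so z* = 0.56/0.0281 = 19.9.

x* ≈ 237, y* ≈ 20, z* ≈ 19.9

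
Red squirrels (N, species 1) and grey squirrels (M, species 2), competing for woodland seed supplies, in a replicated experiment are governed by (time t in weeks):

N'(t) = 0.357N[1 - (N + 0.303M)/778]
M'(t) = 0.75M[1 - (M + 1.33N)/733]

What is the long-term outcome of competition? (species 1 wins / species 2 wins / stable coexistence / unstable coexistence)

Compare the nullcline intercepts: K1/α12 = 778/0.303 = 2570 > K2 = 733; K2/α21 = 733/1.33 = 551 < K1 = 778.
Since the inequalities point opposite ways, species 1 can invade but species 2 cannot.

species 1 excludes species 2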